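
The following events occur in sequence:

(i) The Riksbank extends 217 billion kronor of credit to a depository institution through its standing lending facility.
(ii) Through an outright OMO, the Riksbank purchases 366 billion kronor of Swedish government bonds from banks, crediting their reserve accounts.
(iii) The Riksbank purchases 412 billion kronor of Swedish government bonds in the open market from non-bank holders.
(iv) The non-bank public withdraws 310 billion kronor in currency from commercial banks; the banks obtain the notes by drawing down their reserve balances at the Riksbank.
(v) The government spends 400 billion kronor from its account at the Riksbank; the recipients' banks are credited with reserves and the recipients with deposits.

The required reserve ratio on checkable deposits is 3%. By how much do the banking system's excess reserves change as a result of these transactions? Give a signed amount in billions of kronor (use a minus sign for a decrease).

+1069.94 billion

Discount-window loan 217 billion kronor: reserves +217B, deposits 0.
OMO purchase (from banks) 366 billion kronor: reserves +366B, deposits 0.
Asset purchase (from non-banks) 412 billion kronor: reserves +412B, deposits +412B.
Currency withdrawal 310 billion kronor: reserves −310B, deposits −310B.
Government spending 400 billion kronor: reserves +400B, deposits +400B.
Totals: Δreserves = +1085B, Δdeposits = +502B.
Δrequired reserves = 3% × +502B = +15.06B.
Δexcess reserves = Δreserves − Δrequired = +1085B − (+15.06B) = +1069.94 billion.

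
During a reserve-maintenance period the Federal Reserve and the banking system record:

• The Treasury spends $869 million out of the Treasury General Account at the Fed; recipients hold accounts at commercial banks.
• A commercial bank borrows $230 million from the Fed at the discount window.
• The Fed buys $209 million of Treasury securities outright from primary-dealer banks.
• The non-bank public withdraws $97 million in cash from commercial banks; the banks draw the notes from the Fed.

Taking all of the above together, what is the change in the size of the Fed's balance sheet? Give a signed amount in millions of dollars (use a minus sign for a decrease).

Fed balance sheet:
  Assets:      Securities +$209M, Loans to banks +$230M
  Liabilities: Bank reserves +$1211M, Currency in circulation +$97M, Government deposits −$869M
Commercial banking system:
  Assets:      Reserves at CB +$1211M, Securities −$209M
  Liabilities: Checkable deposits +$772M, Borrowings from CB +$230M
Change in total Fed assets = +$439 million.

+$439 million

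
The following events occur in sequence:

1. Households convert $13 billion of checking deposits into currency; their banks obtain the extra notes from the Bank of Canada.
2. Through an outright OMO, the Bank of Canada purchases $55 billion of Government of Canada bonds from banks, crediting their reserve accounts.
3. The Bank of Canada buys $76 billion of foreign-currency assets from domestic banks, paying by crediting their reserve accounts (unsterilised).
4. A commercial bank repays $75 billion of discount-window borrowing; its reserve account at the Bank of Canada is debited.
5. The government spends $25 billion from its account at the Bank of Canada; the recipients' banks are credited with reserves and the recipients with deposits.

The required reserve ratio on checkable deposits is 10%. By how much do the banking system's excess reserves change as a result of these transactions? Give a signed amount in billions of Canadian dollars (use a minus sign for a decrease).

Currency withdrawal $13 billion: reserves −$13B, deposits −$13B.
OMO purchase (from banks) $55 billion: reserves +$55B, deposits 0.
FX purchase $76 billion: reserves +$76B, deposits 0.
Discount-window repayment $75 billion: reserves −$75B, deposits 0.
Government spending $25 billion: reserves +$25B, deposits +$25B.
Totals: Δreserves = +$68B, Δdeposits = +$12B.
Δrequired reserves = 10% × +$12B = +$1.2B.
Δexcess reserves = Δreserves − Δrequired = +$68B − (+$1.2B) = +$66.8 billion.

+$66.8 billion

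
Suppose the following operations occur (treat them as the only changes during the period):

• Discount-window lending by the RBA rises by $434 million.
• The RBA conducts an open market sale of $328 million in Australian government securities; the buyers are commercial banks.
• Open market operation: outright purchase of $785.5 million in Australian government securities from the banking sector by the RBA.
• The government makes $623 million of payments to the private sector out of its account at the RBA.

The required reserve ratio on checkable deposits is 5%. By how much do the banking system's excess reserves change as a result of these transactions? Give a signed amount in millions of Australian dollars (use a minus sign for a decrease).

Discount-window loan $434 million: reserves +$434M, deposits 0.
OMO sale (to banks) $328 million: reserves −$328M, deposits 0.
OMO purchase (from banks) $785.5 million: reserves +$785.5M, deposits 0.
Government spending $623 million: reserves +$623M, deposits +$623M.
Totals: Δreserves = +$1514.5M, Δdeposits = +$623M.
Δrequired reserves = 5% × +$623M = +$31.15M.
Δexcess reserves = Δreserves − Δrequired = +$1514.5M − (+$31.15M) = +$1483.35 million.

+$1483.35 million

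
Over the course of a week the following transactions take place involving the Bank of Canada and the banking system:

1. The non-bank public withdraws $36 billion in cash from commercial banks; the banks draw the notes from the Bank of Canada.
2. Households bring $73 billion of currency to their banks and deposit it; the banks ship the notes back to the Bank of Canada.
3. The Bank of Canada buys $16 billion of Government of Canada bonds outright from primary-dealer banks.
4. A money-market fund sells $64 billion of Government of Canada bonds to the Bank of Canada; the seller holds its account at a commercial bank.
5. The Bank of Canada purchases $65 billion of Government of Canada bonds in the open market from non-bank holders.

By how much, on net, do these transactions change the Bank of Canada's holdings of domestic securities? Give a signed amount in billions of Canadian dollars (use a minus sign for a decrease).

+$145 billion

Currency withdrawal $36 billion: the Bank of Canada's securities portfolio is untouched → 0.
Currency deposit $73 billion: the Bank of Canada's securities portfolio is untouched → 0.
OMO purchase (from banks) $16 billion: securities added to the Bank of Canada's portfolio → +$16B.
Asset purchase (from non-banks) $64 billion: securities added to the Bank of Canada's portfolio → +$64B.
Asset purchase (from non-banks) $65 billion: securities added to the Bank of Canada's portfolio → +$65B.
Net: 0 + 0 + 16 + 64 + 65 = +$145 billion.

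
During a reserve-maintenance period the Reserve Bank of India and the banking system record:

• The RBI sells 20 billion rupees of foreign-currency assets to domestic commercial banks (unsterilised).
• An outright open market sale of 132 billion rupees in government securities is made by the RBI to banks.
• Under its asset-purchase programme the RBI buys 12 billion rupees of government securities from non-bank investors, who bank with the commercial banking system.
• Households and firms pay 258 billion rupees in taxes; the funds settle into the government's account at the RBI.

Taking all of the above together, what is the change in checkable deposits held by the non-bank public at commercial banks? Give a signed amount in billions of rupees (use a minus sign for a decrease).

FX sale 20 billion rupees: the counterparty is a bank, so public deposits are unchanged → 0.
OMO sale (to banks) 132 billion rupees: the counterparty is a bank, so public deposits are unchanged → 0.
Asset purchase (from non-banks) 12 billion rupees: non-bank counterparties' bank balances rise → +12B.
Government account inflow 258 billion rupees: non-bank counterparties' bank balances fall → −258B.
Net: 0 + 0 + 12 − 258 = -246 billion.

-246 billion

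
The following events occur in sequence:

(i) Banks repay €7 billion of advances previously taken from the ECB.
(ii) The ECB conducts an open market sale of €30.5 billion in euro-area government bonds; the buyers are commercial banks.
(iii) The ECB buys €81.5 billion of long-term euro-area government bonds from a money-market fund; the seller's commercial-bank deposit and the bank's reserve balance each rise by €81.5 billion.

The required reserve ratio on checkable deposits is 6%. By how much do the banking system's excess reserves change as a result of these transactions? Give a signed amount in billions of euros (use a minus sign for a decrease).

Discount-window repayment €7 billion: reserves −€7B, deposits 0.
OMO sale (to banks) €30.5 billion: reserves −€30.5B, deposits 0.
Asset purchase (from non-banks) €81.5 billion: reserves +€81.5B, deposits +€81.5B.
Totals: Δreserves = +€44B, Δdeposits = +€81.5B.
Δrequired reserves = 6% × +€81.5B = +€4.89B.
Δexcess reserves = Δreserves − Δrequired = +€44B − (+€4.89B) = +€39.11 billion.

+€39.11 billion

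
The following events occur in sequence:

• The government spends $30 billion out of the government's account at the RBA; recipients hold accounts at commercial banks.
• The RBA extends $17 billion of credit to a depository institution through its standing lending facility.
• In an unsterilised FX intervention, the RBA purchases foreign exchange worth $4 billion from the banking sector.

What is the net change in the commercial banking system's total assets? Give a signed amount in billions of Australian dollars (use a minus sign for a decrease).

Government spending $30 billion: bank balance sheets expand → +$30B.
Discount-window loan $17 billion: bank balance sheets expand → +$17B.
FX purchase $4 billion: just an asset swap on bank balance sheets → 0.
Net: 30 + 17 + 0 = +$47 billion.

+$47 billion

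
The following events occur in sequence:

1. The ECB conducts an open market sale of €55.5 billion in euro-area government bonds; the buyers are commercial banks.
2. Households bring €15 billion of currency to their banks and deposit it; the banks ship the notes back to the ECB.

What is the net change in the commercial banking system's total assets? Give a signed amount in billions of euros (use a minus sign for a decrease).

+€15 billion

OMO sale (to banks) €55.5 billion: just an asset swap on bank balance sheets → 0.
Currency deposit €15 billion: bank balance sheets expand → +€15B.
Net: 0 + 15 = +€15 billion.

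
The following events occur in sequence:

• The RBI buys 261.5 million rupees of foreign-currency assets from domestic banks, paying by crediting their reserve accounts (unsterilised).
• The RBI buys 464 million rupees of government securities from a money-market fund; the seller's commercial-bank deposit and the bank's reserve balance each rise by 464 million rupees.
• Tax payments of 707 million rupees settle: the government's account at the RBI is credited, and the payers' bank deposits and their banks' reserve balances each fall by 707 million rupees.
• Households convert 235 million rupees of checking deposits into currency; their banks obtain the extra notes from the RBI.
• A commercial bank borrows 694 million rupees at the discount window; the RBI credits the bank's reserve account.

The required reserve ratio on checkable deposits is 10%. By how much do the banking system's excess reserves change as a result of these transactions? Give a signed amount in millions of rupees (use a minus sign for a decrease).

+525.3 million

FX purchase 261.5 million rupees: reserves +261.5M, deposits 0.
Asset purchase (from non-banks) 464 million rupees: reserves +464M, deposits +464M.
Government account inflow 707 million rupees: reserves −707M, deposits −707M.
Currency withdrawal 235 million rupees: reserves −235M, deposits −235M.
Discount-window loan 694 million rupees: reserves +694M, deposits 0.
Totals: Δreserves = +477.5M, Δdeposits = −478M.
Δrequired reserves = 10% × −478M = −47.8M.
Δexcess reserves = Δreserves − Δrequired = +477.5M − (−47.8M) = +525.3 million.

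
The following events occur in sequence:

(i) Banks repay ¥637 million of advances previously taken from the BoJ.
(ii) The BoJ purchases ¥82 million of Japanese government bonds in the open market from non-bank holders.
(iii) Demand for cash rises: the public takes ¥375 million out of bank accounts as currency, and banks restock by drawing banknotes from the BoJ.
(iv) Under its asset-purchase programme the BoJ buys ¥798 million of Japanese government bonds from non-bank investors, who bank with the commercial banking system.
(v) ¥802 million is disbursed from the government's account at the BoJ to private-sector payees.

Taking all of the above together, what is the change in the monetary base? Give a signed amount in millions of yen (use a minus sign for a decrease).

Discount-window repayment ¥637 million: BoJ balance sheet contracts → −¥637M.
Asset purchase (from non-banks) ¥82 million: BoJ balance sheet expands → +¥82M.
Currency withdrawal ¥375 million: just a shift between currency and reserves — both are base money → 0.
Asset purchase (from non-banks) ¥798 million: BoJ balance sheet expands → +¥798M.
Government spending ¥802 million: a non-base liability converts back to reserves → +¥802M.
Net: −637 + 82 + 0 + 798 + 802 = +¥1045 million.

+¥1045 million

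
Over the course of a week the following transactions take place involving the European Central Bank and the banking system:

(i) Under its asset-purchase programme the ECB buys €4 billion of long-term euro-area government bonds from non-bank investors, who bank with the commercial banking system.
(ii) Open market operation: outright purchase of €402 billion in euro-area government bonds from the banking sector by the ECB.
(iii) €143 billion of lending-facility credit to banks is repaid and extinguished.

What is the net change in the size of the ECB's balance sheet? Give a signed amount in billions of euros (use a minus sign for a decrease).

+€263 billion

ECB balance sheet:
  Assets:      Securities +€406B, Loans to banks −€143B
  Liabilities: Bank reserves +€263B
Commercial banking system:
  Assets:      Reserves at CB +€263B, Securities −€402B
  Liabilities: Checkable deposits +€4B, Borrowings from CB −€143B
Change in total ECB assets = +€263 billion.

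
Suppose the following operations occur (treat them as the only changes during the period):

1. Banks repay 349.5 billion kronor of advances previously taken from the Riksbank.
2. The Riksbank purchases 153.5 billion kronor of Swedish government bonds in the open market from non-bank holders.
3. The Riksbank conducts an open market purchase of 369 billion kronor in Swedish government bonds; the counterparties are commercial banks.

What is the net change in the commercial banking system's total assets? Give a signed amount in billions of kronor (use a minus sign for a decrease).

Discount-window repayment 349.5 billion kronor: bank balance sheets shrink → −349.5B.
Asset purchase (from non-banks) 153.5 billion kronor: bank balance sheets expand → +153.5B.
OMO purchase (from banks) 369 billion kronor: just an asset swap on bank balance sheets → 0.
Net: −349.5 + 153.5 + 0 = -196 billion.

-196 billion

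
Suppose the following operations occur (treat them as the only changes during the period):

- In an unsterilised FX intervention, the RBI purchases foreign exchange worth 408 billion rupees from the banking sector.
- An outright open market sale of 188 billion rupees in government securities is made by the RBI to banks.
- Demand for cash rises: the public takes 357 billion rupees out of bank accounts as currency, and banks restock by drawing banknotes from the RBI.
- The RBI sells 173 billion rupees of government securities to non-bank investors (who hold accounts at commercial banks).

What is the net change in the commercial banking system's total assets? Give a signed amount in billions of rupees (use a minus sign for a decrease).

RBI balance sheet:
  Assets:      Securities −361B, Foreign assets +408B
  Liabilities: Bank reserves −310B, Currency in circulation +357B
Commercial banking system:
  Assets:      Reserves at CB −310B, Securities +188B, Foreign assets −408B
  Liabilities: Checkable deposits −530B
Change in total bank assets = -530 billion.

-530 billion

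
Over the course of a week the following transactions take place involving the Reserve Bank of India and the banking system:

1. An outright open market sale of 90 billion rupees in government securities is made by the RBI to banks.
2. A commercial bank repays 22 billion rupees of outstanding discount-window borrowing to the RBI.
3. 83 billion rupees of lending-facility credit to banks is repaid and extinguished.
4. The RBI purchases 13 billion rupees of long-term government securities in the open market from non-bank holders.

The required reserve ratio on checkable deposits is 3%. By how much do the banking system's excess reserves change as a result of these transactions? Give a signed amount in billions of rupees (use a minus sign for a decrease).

-182.39 billion

OMO sale (to banks) 90 billion rupees: reserves −90B, deposits 0.
Discount-window repayment 22 billion rupees: reserves −22B, deposits 0.
Discount-window repayment 83 billion rupees: reserves −83B, deposits 0.
Asset purchase (from non-banks) 13 billion rupees: reserves +13B, deposits +13B.
Totals: Δreserves = −182B, Δdeposits = +13B.
Δrequired reserves = 3% × +13B = +0.39B.
Δexcess reserves = Δreserves − Δrequired = −182B − (+0.39B) = -182.39 billion.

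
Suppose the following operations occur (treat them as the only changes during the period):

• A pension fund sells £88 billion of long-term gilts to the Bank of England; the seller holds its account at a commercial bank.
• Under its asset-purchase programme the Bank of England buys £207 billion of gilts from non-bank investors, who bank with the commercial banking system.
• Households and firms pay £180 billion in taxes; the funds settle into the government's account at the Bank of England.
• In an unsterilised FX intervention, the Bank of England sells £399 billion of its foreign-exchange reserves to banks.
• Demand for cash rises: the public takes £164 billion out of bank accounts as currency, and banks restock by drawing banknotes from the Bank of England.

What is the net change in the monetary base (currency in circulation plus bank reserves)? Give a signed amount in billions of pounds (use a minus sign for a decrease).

Bank of England balance sheet:
  Assets:      Securities +£295B, Foreign assets −£399B
  Liabilities: Bank reserves −£448B, Currency in circulation +£164B, Government deposits +£180B
Commercial banking system:
  Assets:      Reserves at CB −£448B, Foreign assets +£399B
  Liabilities: Checkable deposits −£49B
Monetary base = currency + reserves: +£164B + (−£448B) = -£284 billion.

-£284 billion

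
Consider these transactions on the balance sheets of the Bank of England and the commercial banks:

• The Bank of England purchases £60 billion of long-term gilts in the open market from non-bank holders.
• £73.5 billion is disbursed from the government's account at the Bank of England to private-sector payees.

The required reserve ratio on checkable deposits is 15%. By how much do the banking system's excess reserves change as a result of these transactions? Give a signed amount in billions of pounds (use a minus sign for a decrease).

+£113.475 billion

Asset purchase (from non-banks) £60 billion: reserves +£60B, deposits +£60B.
Government spending £73.5 billion: reserves +£73.5B, deposits +£73.5B.
Totals: Δreserves = +£133.5B, Δdeposits = +£133.5B.
Δrequired reserves = 15% × +£133.5B = +£20.025B.
Δexcess reserves = Δreserves − Δrequired = +£133.5B − (+£20.025B) = +£113.475 billion.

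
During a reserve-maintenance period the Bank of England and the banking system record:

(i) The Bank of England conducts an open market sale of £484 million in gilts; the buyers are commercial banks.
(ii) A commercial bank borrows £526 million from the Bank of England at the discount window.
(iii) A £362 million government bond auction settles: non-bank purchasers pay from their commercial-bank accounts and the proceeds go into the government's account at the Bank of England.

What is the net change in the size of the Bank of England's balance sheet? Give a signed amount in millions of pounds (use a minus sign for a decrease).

OMO sale (to banks) £484 million: a Bank of England asset is shed → −£484M.
Discount-window loan £526 million: a Bank of England asset is acquired → +£526M.
Government account inflow £362 million: only the composition of liabilities changes → 0.
Net: −484 + 526 + 0 = +£42 million.

+£42 million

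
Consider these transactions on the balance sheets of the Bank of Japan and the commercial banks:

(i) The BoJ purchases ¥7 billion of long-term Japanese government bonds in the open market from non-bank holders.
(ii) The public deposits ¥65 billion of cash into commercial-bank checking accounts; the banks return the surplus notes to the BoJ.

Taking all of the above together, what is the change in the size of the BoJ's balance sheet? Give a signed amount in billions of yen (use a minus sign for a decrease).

Asset purchase (from non-banks) ¥7 billion: a BoJ asset is acquired → +¥7B.
Currency deposit ¥65 billion: only the composition of liabilities changes → 0.
Net: 7 + 0 = +¥7 billion.

+¥7 billion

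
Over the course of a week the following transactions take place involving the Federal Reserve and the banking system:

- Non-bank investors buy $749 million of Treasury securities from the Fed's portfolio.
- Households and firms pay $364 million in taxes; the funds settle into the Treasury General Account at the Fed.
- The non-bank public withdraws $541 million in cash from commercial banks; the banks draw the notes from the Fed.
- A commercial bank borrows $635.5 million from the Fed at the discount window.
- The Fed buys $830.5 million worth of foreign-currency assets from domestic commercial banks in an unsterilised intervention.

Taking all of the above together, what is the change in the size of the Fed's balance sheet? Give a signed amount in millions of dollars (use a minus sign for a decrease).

Asset sale (to non-banks) $749 million: a Fed asset is shed → −$749M.
Government account inflow $364 million: only the composition of liabilities changes → 0.
Currency withdrawal $541 million: only the composition of liabilities changes → 0.
Discount-window loan $635.5 million: a Fed asset is acquired → +$635.5M.
FX purchase $830.5 million: a Fed asset is acquired → +$830.5M.
Net: −749 + 0 + 0 + 635.5 + 830.5 = +$717 million.

+$717 million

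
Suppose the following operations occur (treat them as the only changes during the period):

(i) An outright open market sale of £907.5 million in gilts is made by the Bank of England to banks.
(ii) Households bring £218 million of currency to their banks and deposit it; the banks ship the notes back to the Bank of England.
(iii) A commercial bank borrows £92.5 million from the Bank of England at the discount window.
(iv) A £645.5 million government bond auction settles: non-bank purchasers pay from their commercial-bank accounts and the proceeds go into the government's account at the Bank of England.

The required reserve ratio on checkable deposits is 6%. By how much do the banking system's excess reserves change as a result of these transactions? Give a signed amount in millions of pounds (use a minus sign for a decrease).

OMO sale (to banks) £907.5 million: reserves −£907.5M, deposits 0.
Currency deposit £218 million: reserves +£218M, deposits +£218M.
Discount-window loan £92.5 million: reserves +£92.5M, deposits 0.
Government account inflow £645.5 million: reserves −£645.5M, deposits −£645.5M.
Totals: Δreserves = −£1242.5M, Δdeposits = −£427.5M.
Δrequired reserves = 6% × −£427.5M = −£25.65M.
Δexcess reserves = Δreserves − Δrequired = −£1242.5M − (−£25.65M) = -£1216.85 million.

-£1216.85 million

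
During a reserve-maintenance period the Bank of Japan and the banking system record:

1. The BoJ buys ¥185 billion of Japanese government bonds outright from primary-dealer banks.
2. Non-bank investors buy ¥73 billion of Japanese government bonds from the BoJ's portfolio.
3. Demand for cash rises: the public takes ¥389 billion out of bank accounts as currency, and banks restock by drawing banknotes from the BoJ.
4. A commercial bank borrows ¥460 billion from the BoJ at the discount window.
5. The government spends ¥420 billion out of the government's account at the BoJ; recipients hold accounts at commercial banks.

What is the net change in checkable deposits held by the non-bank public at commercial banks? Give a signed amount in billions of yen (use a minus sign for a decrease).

OMO purchase (from banks) ¥185 billion: the counterparty is a bank, so public deposits are unchanged → 0.
Asset sale (to non-banks) ¥73 billion: non-bank counterparties' bank balances fall → −¥73B.
Currency withdrawal ¥389 billion: non-bank counterparties' bank balances fall → −¥389B.
Discount-window loan ¥460 billion: the counterparty is a bank, so public deposits are unchanged → 0.
Government spending ¥420 billion: non-bank counterparties' bank balances rise → +¥420B.
Net: 0 − 73 − 389 + 0 + 420 = -¥42 billion.

-¥42 billion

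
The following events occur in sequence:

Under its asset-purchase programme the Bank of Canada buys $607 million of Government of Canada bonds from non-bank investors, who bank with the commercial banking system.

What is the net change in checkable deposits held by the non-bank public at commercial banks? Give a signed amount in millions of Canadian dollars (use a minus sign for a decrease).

+$607 million

Asset purchase (from non-banks) $607 million: non-bank counterparties' bank balances rise → +$607M.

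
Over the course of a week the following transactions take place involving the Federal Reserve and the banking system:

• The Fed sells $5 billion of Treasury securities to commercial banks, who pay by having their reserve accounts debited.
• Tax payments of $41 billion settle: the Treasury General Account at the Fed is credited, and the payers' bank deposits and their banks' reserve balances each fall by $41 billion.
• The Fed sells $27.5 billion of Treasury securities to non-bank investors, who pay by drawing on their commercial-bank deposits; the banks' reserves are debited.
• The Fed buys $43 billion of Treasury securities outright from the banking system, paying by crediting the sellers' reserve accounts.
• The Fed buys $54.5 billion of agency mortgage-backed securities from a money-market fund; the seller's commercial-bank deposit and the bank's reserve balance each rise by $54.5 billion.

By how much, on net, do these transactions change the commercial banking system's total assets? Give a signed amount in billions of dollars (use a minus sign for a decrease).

-$14 billion

OMO sale (to banks) $5 billion: just an asset swap on bank balance sheets → 0.
Government account inflow $41 billion: bank balance sheets shrink → −$41B.
Asset sale (to non-banks) $27.5 billion: bank balance sheets shrink → −$27.5B.
OMO purchase (from banks) $43 billion: just an asset swap on bank balance sheets → 0.
Asset purchase (from non-banks) $54.5 billion: bank balance sheets expand → +$54.5B.
Net: 0 − 41 − 27.5 + 0 + 54.5 = -$14 billion.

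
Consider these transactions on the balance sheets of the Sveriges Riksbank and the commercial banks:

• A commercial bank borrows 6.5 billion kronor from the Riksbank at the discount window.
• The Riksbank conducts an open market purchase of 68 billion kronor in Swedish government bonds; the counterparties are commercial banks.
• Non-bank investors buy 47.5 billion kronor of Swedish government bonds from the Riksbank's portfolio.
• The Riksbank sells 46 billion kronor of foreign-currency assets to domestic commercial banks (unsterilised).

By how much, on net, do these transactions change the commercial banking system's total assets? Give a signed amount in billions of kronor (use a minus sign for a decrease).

-41 billion

Riksbank balance sheet:
  Assets:      Securities +20.5B, Loans to banks +6.5B, Foreign assets −46B
  Liabilities: Bank reserves −19B
Commercial banking system:
  Assets:      Reserves at CB −19B, Securities −68B, Foreign assets +46B
  Liabilities: Checkable deposits −47.5B, Borrowings from CB +6.5B
Change in total bank assets = -41 billion.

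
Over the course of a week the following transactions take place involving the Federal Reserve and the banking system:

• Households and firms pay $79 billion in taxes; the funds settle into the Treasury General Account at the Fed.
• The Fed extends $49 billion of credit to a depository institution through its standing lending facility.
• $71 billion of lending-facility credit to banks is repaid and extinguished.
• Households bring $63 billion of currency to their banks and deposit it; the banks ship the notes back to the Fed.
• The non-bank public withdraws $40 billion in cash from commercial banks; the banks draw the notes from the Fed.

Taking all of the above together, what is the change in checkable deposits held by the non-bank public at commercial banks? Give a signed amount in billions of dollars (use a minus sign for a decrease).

Government account inflow $79 billion: non-bank counterparties' bank balances fall → −$79B.
Discount-window loan $49 billion: the counterparty is a bank, so public deposits are unchanged → 0.
Discount-window repayment $71 billion: the counterparty is a bank, so public deposits are unchanged → 0.
Currency deposit $63 billion: non-bank counterparties' bank balances rise → +$63B.
Currency withdrawal $40 billion: non-bank counterparties' bank balances fall → −$40B.
Net: −79 + 0 + 0 + 63 − 40 = -$56 billion.

-$56 billion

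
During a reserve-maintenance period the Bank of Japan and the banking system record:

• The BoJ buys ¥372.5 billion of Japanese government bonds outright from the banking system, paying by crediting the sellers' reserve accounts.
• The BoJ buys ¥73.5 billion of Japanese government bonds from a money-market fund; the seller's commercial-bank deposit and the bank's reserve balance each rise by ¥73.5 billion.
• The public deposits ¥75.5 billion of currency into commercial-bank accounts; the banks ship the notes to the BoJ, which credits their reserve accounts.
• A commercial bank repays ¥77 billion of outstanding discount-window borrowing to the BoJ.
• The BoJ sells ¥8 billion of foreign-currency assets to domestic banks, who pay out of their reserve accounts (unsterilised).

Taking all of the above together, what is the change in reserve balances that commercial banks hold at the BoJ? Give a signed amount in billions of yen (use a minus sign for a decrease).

+¥436.5 billion

BoJ balance sheet:
  Assets:      Securities +¥446B, Loans to banks −¥77B, Foreign assets −¥8B
  Liabilities: Bank reserves +¥436.5B, Currency in circulation −¥75.5B
Commercial banking system:
  Assets:      Reserves at CB +¥436.5B, Securities −¥372.5B, Foreign assets +¥8B
  Liabilities: Checkable deposits +¥149B, Borrowings from CB −¥77B
So the change in reserve balances that commercial banks hold at the BoJ is +¥436.5 billion.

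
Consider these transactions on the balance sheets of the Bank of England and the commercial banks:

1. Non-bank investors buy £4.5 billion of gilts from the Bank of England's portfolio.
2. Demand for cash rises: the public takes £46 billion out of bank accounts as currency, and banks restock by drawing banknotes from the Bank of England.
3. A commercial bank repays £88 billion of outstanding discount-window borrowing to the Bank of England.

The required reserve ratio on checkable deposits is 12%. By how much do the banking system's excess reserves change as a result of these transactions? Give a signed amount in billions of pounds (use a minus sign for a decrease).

Asset sale (to non-banks) £4.5 billion: reserves −£4.5B, deposits −£4.5B.
Currency withdrawal £46 billion: reserves −£46B, deposits −£46B.
Discount-window repayment £88 billion: reserves −£88B, deposits 0.
Totals: Δreserves = −£138.5B, Δdeposits = −£50.5B.
Δrequired reserves = 12% × −£50.5B = −£6.06B.
Δexcess reserves = Δreserves − Δrequired = −£138.5B − (−£6.06B) = -£132.44 billion.

-£132.44 billion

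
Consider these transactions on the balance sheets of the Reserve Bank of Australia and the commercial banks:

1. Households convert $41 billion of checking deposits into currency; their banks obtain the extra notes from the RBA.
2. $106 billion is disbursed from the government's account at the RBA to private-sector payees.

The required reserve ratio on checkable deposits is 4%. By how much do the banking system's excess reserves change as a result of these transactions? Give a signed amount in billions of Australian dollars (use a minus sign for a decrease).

Currency withdrawal $41 billion: reserves −$41B, deposits −$41B.
Government spending $106 billion: reserves +$106B, deposits +$106B.
Totals: Δreserves = +$65B, Δdeposits = +$65B.
Δrequired reserves = 4% × +$65B = +$2.6B.
Δexcess reserves = Δreserves − Δrequired = +$65B − (+$2.6B) = +$62.4 billion.

+$62.4 billion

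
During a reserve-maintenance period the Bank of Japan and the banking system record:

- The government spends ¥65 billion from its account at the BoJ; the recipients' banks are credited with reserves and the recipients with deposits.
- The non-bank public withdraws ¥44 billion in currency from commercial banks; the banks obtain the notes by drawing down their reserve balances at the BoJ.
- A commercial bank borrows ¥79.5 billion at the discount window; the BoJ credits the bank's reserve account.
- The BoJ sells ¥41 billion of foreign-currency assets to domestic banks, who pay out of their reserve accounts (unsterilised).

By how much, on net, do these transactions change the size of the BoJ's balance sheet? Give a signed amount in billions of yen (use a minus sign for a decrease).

+¥38.5 billion

Government spending ¥65 billion: only the composition of liabilities changes → 0.
Currency withdrawal ¥44 billion: only the composition of liabilities changes → 0.
Discount-window loan ¥79.5 billion: a BoJ asset is acquired → +¥79.5B.
FX sale ¥41 billion: a BoJ asset is shed → −¥41B.
Net: 0 + 0 + 79.5 − 41 = +¥38.5 billion.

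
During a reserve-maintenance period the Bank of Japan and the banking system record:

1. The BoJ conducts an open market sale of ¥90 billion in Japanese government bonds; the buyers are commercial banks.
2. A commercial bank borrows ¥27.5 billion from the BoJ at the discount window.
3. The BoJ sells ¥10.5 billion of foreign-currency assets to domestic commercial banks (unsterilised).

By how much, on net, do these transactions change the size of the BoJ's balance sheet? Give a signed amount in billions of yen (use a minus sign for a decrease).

-¥73 billion

BoJ balance sheet:
  Assets:      Securities −¥90B, Loans to banks +¥27.5B, Foreign assets −¥10.5B
  Liabilities: Bank reserves −¥73B
Change in total BoJ assets = -¥73 billion.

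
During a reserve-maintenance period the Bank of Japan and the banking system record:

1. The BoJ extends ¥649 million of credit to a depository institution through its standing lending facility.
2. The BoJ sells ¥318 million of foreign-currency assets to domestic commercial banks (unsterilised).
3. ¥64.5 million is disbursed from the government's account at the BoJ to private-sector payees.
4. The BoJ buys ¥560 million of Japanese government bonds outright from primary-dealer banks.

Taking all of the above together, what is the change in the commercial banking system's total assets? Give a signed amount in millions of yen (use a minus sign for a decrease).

+¥713.5 million

BoJ balance sheet:
  Assets:      Securities +¥560M, Loans to banks +¥649M, Foreign assets −¥318M
  Liabilities: Bank reserves +¥955.5M, Government deposits −¥64.5M
Commercial banking system:
  Assets:      Reserves at CB +¥955.5M, Securities −¥560M, Foreign assets +¥318M
  Liabilities: Checkable deposits +¥64.5M, Borrowings from CB +¥649M
Change in total bank assets = +¥713.5 million.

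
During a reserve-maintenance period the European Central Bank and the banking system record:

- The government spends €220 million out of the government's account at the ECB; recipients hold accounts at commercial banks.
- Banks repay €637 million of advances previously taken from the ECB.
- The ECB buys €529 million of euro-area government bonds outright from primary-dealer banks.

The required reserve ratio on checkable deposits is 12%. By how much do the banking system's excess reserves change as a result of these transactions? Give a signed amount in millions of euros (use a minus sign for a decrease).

+€85.6 million

Government spending €220 million: reserves +€220M, deposits +€220M.
Discount-window repayment €637 million: reserves −€637M, deposits 0.
OMO purchase (from banks) €529 million: reserves +€529M, deposits 0.
Totals: Δreserves = +€112M, Δdeposits = +€220M.
Δrequired reserves = 12% × +€220M = +€26.4M.
Δexcess reserves = Δreserves − Δrequired = +€112M − (+€26.4M) = +€85.6 million.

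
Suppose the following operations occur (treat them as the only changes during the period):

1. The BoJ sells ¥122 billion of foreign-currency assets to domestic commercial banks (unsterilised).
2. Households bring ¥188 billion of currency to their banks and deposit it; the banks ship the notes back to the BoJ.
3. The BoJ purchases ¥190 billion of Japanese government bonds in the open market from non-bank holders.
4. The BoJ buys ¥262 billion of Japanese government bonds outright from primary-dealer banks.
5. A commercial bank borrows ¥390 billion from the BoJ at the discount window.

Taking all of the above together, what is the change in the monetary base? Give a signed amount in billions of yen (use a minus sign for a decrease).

FX sale ¥122 billion: BoJ balance sheet contracts → −¥122B.
Currency deposit ¥188 billion: just a shift between currency and reserves — both are base money → 0.
Asset purchase (from non-banks) ¥190 billion: BoJ balance sheet expands → +¥190B.
OMO purchase (from banks) ¥262 billion: BoJ balance sheet expands → +¥262B.
Discount-window loan ¥390 billion: BoJ balance sheet expands → +¥390B.
Net: −122 + 0 + 190 + 262 + 390 = +¥720 billion.

+¥720 billion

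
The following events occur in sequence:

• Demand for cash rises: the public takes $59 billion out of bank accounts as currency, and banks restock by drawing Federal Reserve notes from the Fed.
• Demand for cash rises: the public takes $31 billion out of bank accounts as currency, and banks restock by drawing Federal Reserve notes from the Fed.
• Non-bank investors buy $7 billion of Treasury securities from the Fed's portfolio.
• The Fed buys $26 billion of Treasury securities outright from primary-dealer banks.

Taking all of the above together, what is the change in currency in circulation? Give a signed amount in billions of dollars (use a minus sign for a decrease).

+$90 billion

Currency withdrawal $59 billion: notes leave the central bank → +$59B.
Currency withdrawal $31 billion: notes leave the central bank → +$31B.
Asset sale (to non-banks) $7 billion: no currency enters or leaves circulation → 0.
OMO purchase (from banks) $26 billion: no currency enters or leaves circulation → 0.
Net: 59 + 31 + 0 + 0 = +$90 billion.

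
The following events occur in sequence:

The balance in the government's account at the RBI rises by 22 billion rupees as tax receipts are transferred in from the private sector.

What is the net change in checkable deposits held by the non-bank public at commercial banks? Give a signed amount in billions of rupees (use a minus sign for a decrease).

Government account inflow 22 billion rupees: non-bank counterparties' bank balances fall → −22B.

-22 billion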